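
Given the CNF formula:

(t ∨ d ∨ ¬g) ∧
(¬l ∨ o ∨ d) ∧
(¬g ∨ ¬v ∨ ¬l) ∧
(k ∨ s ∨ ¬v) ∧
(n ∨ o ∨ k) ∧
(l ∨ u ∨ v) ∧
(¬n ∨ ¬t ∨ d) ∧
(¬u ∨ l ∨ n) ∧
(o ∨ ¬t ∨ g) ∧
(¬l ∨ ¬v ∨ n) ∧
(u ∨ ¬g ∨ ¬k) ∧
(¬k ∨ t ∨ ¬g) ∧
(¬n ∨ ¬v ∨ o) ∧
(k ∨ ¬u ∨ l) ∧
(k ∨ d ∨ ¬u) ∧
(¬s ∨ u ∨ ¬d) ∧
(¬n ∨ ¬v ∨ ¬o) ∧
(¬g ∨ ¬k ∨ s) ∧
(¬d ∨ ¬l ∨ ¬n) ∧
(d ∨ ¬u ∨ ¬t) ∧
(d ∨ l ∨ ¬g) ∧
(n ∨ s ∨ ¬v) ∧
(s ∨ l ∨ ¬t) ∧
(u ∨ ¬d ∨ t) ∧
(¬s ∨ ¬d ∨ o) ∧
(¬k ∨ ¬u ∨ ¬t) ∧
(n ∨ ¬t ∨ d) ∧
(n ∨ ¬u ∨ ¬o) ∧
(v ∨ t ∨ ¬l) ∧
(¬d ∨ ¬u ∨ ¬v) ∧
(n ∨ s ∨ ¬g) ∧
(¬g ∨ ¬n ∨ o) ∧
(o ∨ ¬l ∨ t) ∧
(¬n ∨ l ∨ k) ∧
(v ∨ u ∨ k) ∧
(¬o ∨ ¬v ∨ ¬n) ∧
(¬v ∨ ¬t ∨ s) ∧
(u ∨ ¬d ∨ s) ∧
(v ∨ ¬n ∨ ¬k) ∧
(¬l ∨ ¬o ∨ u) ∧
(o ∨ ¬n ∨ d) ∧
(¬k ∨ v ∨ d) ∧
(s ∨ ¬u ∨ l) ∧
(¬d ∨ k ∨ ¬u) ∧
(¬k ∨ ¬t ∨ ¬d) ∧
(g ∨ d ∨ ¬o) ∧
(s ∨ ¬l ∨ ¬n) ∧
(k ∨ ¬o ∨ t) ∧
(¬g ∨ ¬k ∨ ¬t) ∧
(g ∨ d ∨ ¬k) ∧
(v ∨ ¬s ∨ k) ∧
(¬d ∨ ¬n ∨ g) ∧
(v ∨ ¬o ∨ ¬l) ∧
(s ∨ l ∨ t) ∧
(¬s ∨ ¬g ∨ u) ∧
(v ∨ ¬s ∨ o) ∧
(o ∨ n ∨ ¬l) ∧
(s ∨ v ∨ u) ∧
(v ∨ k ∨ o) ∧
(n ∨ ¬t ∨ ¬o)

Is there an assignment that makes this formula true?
No

No, the formula is not satisfiable.

No assignment of truth values to the variables can make all 60 clauses true simultaneously.

The formula is UNSAT (unsatisfiable).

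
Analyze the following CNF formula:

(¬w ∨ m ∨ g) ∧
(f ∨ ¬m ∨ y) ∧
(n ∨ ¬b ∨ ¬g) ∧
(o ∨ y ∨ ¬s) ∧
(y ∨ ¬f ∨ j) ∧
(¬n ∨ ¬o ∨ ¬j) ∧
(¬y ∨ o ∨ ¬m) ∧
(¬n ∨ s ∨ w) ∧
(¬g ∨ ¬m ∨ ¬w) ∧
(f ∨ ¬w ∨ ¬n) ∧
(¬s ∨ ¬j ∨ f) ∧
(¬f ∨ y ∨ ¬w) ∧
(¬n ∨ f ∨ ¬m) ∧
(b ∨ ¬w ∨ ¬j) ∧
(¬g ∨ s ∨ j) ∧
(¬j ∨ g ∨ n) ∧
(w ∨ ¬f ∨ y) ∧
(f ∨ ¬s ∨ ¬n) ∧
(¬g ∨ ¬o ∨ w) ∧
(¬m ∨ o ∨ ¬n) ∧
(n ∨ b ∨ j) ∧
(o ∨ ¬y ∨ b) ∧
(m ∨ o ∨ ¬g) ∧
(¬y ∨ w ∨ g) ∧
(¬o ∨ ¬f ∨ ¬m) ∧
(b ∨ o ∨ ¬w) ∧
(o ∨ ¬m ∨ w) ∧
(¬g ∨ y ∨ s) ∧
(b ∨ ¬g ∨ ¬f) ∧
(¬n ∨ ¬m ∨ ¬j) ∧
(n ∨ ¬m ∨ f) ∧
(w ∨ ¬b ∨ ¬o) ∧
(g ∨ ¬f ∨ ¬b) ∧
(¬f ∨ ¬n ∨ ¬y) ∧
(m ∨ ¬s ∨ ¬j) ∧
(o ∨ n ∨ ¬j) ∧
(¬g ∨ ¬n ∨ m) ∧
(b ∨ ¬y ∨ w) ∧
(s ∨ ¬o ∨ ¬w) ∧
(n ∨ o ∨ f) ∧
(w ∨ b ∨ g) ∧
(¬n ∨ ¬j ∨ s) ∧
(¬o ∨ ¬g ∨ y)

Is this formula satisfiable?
No

No, the formula is not satisfiable.

No assignment of truth values to the variables can make all 43 clauses true simultaneously.

The formula is UNSAT (unsatisfiable).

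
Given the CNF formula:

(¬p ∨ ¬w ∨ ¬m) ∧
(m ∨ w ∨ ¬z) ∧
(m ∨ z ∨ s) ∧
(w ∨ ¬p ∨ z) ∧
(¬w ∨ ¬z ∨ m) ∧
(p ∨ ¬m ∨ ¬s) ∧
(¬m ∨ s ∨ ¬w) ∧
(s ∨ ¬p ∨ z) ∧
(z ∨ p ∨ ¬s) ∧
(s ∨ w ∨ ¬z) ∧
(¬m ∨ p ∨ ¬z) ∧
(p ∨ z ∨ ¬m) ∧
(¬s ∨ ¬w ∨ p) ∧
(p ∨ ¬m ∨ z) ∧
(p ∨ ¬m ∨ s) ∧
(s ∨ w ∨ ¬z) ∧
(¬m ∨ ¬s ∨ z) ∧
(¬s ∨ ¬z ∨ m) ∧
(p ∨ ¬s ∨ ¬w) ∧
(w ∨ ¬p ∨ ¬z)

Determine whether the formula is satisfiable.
Yes

Yes, the formula is satisfiable.

One satisfying assignment is: z=False, w=True, m=False, s=True, p=True

Verification: With this assignment, all 20 clauses evaluate to true.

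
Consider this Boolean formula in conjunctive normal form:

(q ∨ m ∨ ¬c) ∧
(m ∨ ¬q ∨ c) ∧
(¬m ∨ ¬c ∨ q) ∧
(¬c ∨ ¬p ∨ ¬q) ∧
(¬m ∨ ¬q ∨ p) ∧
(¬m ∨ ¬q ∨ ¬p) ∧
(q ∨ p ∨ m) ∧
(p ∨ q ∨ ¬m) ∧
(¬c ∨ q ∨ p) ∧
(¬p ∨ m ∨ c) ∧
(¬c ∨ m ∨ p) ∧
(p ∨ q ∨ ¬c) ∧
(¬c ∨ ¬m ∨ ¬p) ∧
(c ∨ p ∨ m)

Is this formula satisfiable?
Yes

Yes, the formula is satisfiable.

One satisfying assignment is: q=False, c=False, m=True, p=True

Verification: With this assignment, all 14 clauses evaluate to true.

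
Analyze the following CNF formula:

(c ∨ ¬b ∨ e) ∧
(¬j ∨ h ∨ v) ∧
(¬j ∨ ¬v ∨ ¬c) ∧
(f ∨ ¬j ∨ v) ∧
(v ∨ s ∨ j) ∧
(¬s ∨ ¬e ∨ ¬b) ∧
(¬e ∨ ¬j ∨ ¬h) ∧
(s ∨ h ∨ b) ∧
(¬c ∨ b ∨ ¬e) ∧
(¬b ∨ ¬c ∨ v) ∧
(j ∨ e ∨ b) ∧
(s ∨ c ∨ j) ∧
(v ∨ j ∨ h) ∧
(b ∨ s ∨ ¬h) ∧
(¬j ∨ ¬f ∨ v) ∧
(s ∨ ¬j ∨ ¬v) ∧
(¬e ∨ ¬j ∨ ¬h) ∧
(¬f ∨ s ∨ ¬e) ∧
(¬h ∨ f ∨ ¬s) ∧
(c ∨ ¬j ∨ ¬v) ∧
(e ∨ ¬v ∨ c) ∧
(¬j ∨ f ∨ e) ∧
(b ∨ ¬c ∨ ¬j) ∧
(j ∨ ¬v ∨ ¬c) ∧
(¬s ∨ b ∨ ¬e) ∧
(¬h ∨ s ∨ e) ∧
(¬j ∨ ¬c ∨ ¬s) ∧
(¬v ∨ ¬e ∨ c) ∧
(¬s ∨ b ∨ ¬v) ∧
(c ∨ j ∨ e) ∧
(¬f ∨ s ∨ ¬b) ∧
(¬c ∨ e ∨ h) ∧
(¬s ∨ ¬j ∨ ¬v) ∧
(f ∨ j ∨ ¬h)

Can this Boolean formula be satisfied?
No

No, the formula is not satisfiable.

No assignment of truth values to the variables can make all 34 clauses true simultaneously.

The formula is UNSAT (unsatisfiable).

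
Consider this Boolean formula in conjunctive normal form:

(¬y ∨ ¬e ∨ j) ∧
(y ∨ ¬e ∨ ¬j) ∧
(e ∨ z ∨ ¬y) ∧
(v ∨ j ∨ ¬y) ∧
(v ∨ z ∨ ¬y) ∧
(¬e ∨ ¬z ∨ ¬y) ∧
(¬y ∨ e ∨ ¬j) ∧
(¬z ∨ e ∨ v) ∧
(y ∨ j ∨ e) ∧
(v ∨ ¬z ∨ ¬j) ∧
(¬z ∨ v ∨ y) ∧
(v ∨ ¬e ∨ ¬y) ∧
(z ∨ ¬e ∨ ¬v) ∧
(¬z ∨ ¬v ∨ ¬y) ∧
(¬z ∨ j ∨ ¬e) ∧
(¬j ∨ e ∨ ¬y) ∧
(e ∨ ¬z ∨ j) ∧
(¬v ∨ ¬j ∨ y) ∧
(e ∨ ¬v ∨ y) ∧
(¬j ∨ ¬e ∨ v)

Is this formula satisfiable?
Yes

Yes, the formula is satisfiable.

One satisfying assignment is: v=False, y=False, z=False, j=False, e=True

Verification: With this assignment, all 20 clauses evaluate to true.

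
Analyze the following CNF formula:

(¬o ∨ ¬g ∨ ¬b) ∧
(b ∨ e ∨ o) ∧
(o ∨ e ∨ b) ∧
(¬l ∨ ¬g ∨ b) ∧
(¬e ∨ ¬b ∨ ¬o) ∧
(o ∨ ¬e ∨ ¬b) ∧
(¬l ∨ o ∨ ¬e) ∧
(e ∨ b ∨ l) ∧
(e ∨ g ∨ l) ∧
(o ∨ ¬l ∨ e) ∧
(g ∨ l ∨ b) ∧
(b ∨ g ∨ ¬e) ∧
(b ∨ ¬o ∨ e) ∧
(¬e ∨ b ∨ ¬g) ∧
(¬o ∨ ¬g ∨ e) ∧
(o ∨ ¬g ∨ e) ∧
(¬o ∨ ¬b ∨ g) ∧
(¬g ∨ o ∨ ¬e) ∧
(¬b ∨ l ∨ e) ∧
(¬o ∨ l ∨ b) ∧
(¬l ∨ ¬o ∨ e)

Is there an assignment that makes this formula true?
No

No, the formula is not satisfiable.

No assignment of truth values to the variables can make all 21 clauses true simultaneously.

The formula is UNSAT (unsatisfiable).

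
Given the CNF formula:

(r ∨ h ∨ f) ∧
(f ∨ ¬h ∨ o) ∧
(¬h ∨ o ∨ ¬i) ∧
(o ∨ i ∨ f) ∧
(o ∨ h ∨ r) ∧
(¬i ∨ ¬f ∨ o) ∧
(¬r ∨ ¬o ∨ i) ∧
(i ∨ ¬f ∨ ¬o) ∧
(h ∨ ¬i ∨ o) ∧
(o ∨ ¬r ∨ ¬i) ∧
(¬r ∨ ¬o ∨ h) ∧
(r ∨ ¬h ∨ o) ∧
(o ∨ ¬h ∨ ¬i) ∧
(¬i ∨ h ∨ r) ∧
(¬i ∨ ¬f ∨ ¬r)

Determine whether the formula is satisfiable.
Yes

Yes, the formula is satisfiable.

One satisfying assignment is: r=False, o=True, f=False, i=True, h=True

Verification: With this assignment, all 15 clauses evaluate to true.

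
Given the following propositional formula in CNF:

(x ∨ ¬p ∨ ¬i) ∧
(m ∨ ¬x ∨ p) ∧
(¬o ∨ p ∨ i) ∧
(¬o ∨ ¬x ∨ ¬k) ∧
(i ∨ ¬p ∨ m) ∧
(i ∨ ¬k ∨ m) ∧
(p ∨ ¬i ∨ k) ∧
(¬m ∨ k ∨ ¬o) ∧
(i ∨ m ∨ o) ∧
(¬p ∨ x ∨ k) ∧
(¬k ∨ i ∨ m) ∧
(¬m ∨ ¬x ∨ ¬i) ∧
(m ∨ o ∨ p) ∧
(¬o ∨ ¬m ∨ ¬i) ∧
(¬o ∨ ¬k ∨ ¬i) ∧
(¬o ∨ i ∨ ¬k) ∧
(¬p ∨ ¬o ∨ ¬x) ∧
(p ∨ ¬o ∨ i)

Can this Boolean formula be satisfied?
Yes

Yes, the formula is satisfiable.

One satisfying assignment is: m=False, k=False, p=True, o=False, x=True, i=True

Verification: With this assignment, all 18 clauses evaluate to true.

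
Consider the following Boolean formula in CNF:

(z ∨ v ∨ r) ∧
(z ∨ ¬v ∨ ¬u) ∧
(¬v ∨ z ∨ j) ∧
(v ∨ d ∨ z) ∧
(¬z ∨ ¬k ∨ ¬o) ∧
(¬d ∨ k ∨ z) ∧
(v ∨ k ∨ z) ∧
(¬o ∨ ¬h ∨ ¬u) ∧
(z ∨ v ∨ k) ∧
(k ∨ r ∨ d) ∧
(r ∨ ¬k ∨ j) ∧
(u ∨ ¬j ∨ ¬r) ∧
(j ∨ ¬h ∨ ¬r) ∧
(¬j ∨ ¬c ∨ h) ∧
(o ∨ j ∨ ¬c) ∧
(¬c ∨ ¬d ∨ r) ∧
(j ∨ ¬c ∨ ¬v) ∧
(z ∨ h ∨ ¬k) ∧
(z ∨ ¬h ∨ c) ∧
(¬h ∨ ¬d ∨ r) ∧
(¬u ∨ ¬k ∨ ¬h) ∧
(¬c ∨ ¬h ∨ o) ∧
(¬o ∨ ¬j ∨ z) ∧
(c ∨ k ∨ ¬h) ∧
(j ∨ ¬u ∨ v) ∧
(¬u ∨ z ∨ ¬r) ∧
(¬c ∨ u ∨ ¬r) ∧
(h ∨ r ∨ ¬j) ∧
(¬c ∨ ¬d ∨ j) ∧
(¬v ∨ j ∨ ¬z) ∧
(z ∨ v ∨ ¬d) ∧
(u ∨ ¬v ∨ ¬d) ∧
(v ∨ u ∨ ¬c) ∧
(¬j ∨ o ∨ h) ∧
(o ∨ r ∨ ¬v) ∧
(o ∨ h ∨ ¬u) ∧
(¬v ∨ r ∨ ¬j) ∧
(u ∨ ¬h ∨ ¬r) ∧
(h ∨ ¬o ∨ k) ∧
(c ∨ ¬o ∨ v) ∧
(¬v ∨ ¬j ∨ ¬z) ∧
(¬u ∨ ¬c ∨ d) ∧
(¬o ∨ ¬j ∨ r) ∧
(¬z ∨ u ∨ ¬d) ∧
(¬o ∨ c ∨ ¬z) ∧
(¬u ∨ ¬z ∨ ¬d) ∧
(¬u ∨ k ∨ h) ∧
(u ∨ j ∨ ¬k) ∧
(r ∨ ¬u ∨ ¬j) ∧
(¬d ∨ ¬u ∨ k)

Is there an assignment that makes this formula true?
Yes

Yes, the formula is satisfiable.

One satisfying assignment is: k=False, h=False, u=False, v=False, d=False, j=False, o=False, z=True, c=False, r=True

Verification: With this assignment, all 50 clauses evaluate to true.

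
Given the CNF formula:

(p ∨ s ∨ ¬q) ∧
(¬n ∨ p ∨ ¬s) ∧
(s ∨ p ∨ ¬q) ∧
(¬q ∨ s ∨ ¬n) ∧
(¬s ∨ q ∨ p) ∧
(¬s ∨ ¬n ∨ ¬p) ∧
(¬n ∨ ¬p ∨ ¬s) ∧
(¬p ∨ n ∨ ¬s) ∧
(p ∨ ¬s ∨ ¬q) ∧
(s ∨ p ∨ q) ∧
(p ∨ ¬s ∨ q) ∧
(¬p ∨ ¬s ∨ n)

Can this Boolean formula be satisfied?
Yes

Yes, the formula is satisfiable.

One satisfying assignment is: n=False, p=True, q=False, s=False

Verification: With this assignment, all 12 clauses evaluate to true.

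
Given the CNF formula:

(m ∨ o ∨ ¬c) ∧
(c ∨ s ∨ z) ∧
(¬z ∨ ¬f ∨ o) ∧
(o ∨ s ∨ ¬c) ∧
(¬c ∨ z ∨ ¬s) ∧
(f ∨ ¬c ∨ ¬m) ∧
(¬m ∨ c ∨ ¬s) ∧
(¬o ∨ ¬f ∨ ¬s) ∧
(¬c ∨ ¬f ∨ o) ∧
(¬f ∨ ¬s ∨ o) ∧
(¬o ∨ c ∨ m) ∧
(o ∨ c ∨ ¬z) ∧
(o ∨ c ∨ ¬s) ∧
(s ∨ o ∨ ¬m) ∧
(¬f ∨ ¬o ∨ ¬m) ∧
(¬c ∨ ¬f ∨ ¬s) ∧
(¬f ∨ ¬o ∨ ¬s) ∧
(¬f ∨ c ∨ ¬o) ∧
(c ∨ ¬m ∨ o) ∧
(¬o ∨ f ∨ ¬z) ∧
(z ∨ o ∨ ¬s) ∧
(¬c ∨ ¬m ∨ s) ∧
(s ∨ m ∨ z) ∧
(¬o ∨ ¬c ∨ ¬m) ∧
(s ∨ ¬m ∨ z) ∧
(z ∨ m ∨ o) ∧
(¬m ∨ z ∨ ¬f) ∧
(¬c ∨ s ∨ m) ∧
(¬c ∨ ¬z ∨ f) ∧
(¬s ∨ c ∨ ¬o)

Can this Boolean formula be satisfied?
No

No, the formula is not satisfiable.

No assignment of truth values to the variables can make all 30 clauses true simultaneously.

The formula is UNSAT (unsatisfiable).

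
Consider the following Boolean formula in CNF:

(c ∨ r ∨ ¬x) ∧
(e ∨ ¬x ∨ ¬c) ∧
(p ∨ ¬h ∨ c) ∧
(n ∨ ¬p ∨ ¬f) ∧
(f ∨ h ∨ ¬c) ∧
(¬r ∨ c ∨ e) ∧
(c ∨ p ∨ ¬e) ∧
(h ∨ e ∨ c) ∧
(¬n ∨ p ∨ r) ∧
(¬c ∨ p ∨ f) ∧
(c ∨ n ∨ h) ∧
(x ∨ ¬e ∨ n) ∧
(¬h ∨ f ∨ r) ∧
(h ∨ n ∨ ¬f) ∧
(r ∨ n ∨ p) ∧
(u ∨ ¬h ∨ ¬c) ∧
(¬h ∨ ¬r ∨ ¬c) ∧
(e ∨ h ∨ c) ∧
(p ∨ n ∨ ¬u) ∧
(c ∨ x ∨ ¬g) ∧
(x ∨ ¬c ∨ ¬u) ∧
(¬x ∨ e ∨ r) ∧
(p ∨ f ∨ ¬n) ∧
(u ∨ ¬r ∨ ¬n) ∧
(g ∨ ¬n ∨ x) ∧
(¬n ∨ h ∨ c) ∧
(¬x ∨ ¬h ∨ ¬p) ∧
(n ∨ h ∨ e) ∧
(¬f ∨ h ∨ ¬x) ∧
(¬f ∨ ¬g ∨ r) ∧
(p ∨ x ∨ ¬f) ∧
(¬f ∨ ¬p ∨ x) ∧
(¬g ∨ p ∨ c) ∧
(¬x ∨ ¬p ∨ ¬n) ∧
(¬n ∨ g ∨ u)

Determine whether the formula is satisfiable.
No

No, the formula is not satisfiable.

No assignment of truth values to the variables can make all 35 clauses true simultaneously.

The formula is UNSAT (unsatisfiable).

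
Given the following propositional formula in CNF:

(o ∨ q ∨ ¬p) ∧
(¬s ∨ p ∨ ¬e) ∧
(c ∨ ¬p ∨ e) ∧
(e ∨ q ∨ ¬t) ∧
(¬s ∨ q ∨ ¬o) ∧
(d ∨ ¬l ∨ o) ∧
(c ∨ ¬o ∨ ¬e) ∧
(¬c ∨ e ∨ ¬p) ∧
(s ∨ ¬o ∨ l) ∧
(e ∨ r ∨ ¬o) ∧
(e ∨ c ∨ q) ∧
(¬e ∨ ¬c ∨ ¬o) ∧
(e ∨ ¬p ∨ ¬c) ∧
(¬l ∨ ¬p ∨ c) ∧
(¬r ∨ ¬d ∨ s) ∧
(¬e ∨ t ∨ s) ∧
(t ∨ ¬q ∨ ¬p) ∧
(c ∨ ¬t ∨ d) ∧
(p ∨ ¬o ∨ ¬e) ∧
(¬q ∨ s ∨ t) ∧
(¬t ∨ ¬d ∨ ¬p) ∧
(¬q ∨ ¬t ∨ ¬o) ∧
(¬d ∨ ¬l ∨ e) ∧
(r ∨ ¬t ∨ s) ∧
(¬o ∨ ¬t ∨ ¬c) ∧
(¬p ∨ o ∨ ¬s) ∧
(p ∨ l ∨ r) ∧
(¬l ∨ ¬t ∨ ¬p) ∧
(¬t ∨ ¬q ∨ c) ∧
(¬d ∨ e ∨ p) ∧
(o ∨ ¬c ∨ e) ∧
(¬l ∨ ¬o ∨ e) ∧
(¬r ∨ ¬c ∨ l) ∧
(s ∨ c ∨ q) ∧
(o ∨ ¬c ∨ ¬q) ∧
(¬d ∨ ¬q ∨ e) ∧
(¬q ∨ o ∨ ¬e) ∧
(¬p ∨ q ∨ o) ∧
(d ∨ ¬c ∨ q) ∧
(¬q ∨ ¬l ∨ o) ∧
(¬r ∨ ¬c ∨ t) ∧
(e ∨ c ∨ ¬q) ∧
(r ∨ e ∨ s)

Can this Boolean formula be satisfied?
No

No, the formula is not satisfiable.

No assignment of truth values to the variables can make all 43 clauses true simultaneously.

The formula is UNSAT (unsatisfiable).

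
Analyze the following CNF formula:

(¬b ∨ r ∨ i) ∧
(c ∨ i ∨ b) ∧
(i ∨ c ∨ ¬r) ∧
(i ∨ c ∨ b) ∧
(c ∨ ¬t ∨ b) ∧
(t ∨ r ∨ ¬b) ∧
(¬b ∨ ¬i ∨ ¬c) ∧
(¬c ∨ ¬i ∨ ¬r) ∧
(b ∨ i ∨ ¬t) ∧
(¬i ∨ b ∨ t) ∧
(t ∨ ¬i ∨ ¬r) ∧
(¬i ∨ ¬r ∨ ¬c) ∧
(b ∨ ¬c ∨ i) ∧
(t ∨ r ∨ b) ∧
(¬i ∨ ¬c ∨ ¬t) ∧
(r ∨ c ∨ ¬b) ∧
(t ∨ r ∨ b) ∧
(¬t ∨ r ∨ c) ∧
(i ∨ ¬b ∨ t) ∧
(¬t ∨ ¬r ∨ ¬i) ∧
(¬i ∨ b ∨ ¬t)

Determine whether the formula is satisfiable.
Yes

Yes, the formula is satisfiable.

One satisfying assignment is: b=True, i=False, c=True, t=True, r=True

Verification: With this assignment, all 21 clauses evaluate to true.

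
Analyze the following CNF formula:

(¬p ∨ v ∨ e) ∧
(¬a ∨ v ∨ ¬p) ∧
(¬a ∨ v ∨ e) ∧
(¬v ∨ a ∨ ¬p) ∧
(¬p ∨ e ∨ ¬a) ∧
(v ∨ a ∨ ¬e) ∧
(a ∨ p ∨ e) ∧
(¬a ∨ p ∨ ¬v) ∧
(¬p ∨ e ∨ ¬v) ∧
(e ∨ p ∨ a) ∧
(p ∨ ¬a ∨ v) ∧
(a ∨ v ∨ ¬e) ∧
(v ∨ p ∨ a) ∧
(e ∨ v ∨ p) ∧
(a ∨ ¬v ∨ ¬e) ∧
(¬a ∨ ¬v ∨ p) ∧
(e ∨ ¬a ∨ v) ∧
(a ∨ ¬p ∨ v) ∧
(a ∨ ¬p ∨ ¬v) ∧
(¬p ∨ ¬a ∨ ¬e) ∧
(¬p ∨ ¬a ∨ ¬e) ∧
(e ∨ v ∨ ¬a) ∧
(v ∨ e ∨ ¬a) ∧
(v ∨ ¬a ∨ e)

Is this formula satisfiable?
No

No, the formula is not satisfiable.

No assignment of truth values to the variables can make all 24 clauses true simultaneously.

The formula is UNSAT (unsatisfiable).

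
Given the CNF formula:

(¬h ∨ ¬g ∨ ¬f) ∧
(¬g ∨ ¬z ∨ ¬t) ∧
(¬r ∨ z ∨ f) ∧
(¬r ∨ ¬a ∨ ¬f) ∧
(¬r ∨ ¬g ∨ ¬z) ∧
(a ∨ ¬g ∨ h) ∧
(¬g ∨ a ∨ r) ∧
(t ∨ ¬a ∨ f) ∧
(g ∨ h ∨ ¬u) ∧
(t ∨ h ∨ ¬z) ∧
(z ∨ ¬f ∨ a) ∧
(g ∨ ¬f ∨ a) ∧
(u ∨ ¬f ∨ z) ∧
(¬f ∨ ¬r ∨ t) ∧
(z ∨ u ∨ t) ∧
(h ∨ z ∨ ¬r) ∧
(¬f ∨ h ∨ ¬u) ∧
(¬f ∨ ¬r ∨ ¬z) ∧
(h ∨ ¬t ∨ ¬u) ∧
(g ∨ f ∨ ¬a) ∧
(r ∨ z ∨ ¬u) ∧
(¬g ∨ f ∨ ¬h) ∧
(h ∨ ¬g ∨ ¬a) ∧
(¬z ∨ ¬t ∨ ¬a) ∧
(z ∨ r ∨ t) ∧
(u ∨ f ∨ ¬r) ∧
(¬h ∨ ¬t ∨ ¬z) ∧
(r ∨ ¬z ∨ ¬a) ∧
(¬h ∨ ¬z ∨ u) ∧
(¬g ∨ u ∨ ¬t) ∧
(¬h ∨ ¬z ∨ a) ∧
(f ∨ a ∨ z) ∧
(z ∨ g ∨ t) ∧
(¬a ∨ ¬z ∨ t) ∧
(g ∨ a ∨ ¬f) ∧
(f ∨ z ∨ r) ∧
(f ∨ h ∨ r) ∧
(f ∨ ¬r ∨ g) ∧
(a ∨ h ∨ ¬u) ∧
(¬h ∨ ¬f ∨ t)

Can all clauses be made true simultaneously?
No

No, the formula is not satisfiable.

No assignment of truth values to the variables can make all 40 clauses true simultaneously.

The formula is UNSAT (unsatisfiable).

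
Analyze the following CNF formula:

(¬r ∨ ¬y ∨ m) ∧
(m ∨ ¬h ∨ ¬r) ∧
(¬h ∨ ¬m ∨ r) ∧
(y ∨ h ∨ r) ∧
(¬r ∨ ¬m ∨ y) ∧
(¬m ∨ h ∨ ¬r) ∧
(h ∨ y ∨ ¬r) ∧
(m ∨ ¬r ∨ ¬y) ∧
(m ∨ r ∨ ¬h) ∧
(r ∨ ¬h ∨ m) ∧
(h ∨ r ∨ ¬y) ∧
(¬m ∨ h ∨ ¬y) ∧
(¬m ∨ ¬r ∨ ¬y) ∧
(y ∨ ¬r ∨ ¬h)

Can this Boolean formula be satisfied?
No

No, the formula is not satisfiable.

No assignment of truth values to the variables can make all 14 clauses true simultaneously.

The formula is UNSAT (unsatisfiable).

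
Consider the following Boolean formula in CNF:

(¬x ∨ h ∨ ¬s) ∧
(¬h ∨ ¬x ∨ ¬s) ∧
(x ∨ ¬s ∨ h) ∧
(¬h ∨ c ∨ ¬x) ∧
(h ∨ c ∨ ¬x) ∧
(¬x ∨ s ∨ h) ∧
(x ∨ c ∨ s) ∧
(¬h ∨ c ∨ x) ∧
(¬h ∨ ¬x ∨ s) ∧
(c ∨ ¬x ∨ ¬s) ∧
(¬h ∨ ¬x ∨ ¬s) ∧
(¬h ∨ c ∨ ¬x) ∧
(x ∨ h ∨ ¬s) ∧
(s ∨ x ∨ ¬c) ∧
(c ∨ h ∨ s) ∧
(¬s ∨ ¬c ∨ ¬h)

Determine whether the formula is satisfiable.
No

No, the formula is not satisfiable.

No assignment of truth values to the variables can make all 16 clauses true simultaneously.

The formula is UNSAT (unsatisfiable).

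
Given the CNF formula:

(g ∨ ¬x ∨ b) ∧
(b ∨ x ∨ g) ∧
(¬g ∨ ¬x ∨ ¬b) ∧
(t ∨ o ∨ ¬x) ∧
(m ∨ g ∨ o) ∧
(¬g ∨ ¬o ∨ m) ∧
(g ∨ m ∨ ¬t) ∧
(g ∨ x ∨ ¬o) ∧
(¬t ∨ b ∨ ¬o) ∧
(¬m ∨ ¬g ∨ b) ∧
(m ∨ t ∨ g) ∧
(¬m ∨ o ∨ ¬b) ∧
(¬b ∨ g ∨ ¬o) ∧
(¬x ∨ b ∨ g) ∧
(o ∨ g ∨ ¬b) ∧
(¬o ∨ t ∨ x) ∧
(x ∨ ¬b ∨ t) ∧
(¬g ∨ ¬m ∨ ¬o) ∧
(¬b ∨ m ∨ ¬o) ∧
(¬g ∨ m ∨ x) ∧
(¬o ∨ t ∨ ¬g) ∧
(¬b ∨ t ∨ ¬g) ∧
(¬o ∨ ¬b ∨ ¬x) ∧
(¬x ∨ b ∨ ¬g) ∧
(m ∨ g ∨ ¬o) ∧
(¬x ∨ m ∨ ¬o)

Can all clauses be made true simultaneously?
No

No, the formula is not satisfiable.

No assignment of truth values to the variables can make all 26 clauses true simultaneously.

The formula is UNSAT (unsatisfiable).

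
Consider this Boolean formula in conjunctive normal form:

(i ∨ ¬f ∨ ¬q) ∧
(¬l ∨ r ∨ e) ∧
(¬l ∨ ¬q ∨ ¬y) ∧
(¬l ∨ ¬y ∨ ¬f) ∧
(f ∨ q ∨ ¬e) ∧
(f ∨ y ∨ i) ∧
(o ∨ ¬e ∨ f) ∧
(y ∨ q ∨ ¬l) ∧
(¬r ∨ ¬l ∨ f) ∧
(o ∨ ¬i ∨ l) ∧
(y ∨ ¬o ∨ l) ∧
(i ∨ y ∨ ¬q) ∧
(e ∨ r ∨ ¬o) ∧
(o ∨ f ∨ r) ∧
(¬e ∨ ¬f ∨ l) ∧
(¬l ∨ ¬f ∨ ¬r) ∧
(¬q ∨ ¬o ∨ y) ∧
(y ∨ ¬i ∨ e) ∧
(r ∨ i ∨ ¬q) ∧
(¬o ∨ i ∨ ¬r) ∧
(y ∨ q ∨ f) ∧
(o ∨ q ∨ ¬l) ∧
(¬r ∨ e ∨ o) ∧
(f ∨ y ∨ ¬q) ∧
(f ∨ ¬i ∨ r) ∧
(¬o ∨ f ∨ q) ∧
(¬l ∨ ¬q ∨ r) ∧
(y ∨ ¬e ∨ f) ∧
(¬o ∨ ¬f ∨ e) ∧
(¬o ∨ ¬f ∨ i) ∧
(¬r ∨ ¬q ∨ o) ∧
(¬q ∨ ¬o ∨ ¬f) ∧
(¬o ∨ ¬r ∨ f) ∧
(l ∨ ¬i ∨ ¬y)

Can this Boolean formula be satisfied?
Yes

Yes, the formula is satisfiable.

One satisfying assignment is: y=False, f=True, o=False, i=False, q=False, r=False, l=False, e=False

Verification: With this assignment, all 34 clauses evaluate to true.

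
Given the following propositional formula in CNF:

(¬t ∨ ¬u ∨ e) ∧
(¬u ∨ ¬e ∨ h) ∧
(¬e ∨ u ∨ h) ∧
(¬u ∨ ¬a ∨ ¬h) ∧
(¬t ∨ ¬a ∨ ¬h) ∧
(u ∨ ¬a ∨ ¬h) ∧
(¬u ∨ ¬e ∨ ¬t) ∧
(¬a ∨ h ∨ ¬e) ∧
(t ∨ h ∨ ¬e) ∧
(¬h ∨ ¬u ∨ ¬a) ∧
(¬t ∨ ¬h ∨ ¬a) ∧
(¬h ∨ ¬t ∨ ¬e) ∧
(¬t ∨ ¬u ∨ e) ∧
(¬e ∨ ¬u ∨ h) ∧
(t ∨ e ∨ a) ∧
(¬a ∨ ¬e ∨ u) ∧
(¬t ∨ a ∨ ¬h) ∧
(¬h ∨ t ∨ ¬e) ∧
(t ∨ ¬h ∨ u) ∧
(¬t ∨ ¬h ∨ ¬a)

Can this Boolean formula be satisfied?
Yes

Yes, the formula is satisfiable.

One satisfying assignment is: e=False, h=False, a=False, t=True, u=False

Verification: With this assignment, all 20 clauses evaluate to true.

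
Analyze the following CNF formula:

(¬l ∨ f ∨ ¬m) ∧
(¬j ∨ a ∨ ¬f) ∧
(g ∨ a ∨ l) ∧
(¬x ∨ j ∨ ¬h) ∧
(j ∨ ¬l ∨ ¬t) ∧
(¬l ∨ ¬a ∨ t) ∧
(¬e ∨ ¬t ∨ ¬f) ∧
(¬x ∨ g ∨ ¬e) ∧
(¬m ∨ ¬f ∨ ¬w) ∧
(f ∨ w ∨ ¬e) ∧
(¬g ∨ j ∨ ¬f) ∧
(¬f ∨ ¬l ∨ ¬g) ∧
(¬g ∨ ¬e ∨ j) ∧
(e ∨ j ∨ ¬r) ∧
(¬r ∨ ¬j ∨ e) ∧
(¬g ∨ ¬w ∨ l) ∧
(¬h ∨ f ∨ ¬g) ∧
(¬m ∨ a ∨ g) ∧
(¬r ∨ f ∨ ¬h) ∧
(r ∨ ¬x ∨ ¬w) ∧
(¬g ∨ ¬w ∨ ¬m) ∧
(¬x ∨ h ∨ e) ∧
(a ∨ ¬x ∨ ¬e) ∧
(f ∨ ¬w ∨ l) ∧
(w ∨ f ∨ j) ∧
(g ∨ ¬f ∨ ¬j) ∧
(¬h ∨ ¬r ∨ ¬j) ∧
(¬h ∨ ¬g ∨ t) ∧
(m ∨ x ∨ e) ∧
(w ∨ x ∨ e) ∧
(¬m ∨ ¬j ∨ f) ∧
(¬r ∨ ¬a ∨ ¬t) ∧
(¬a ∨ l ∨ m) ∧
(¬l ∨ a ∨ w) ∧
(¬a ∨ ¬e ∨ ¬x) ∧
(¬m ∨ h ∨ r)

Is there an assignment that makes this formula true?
Yes

Yes, the formula is satisfiable.

One satisfying assignment is: x=True, e=False, j=True, h=True, w=False, l=False, t=True, m=True, f=True, a=True, g=True, r=False

Verification: With this assignment, all 36 clauses evaluate to true.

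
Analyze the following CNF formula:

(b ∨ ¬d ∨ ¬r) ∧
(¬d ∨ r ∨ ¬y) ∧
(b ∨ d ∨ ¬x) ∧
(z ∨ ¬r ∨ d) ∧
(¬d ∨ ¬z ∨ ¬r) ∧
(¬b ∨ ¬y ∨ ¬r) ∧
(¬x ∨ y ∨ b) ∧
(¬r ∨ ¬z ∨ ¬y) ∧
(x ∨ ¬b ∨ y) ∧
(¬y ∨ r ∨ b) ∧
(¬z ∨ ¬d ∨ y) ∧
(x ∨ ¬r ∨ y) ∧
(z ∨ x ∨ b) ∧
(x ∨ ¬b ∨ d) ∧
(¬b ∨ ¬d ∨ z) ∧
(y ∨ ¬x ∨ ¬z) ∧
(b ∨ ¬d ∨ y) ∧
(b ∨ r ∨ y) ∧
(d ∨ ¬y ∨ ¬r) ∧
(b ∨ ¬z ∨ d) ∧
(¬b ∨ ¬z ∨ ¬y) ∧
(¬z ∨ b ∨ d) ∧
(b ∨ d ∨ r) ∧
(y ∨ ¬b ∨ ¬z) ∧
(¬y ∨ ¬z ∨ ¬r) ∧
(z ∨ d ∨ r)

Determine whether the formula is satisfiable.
No

No, the formula is not satisfiable.

No assignment of truth values to the variables can make all 26 clauses true simultaneously.

The formula is UNSAT (unsatisfiable).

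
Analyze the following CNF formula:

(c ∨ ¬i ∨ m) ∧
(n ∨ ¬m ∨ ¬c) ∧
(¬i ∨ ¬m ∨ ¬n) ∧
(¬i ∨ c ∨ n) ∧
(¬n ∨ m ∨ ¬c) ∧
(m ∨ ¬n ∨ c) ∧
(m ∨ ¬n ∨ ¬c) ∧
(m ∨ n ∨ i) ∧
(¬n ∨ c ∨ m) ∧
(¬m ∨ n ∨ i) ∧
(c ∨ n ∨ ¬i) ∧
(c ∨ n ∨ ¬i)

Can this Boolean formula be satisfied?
Yes

Yes, the formula is satisfiable.

One satisfying assignment is: c=True, i=True, m=False, n=False

Verification: With this assignment, all 12 clauses evaluate to true.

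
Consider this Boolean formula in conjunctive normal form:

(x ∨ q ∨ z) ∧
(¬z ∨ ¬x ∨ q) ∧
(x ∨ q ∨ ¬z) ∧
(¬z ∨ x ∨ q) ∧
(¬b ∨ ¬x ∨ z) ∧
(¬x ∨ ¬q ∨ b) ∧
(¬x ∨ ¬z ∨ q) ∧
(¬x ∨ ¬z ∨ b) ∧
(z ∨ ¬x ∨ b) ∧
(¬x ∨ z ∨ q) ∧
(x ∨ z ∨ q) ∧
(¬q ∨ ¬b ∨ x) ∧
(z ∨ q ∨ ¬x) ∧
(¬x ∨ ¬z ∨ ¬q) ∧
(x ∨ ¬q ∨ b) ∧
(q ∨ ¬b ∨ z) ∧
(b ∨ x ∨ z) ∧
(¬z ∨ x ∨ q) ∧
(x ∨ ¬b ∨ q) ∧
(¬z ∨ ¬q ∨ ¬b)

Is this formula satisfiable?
No

No, the formula is not satisfiable.

No assignment of truth values to the variables can make all 20 clauses true simultaneously.

The formula is UNSAT (unsatisfiable).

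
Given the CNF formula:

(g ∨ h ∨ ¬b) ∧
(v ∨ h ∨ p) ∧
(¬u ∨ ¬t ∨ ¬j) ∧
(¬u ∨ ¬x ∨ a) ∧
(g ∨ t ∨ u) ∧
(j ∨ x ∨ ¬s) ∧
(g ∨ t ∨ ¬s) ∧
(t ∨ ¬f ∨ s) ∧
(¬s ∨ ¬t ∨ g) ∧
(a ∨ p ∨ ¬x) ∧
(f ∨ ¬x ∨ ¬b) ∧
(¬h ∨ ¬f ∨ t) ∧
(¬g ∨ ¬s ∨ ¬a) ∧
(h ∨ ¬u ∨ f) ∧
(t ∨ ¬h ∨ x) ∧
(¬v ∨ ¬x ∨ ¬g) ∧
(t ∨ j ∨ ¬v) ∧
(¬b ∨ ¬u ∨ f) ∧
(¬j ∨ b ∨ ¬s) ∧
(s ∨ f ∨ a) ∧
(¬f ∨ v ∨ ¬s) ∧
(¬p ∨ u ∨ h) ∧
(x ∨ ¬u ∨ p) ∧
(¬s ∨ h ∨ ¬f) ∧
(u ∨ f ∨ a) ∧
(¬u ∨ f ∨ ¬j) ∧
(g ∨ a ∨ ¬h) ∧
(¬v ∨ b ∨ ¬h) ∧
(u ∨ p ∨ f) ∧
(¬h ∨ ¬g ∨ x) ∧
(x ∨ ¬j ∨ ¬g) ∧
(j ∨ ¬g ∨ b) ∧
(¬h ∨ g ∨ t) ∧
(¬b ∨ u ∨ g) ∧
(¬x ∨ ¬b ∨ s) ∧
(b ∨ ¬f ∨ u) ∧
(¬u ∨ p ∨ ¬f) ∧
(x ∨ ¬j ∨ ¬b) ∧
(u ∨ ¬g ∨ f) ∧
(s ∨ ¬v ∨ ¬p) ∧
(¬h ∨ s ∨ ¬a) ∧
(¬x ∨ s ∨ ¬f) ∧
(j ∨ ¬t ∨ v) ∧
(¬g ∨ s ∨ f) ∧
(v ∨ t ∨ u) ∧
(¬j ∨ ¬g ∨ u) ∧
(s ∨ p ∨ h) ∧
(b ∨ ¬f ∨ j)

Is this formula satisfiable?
No

No, the formula is not satisfiable.

No assignment of truth values to the variables can make all 48 clauses true simultaneously.

The formula is UNSAT (unsatisfiable).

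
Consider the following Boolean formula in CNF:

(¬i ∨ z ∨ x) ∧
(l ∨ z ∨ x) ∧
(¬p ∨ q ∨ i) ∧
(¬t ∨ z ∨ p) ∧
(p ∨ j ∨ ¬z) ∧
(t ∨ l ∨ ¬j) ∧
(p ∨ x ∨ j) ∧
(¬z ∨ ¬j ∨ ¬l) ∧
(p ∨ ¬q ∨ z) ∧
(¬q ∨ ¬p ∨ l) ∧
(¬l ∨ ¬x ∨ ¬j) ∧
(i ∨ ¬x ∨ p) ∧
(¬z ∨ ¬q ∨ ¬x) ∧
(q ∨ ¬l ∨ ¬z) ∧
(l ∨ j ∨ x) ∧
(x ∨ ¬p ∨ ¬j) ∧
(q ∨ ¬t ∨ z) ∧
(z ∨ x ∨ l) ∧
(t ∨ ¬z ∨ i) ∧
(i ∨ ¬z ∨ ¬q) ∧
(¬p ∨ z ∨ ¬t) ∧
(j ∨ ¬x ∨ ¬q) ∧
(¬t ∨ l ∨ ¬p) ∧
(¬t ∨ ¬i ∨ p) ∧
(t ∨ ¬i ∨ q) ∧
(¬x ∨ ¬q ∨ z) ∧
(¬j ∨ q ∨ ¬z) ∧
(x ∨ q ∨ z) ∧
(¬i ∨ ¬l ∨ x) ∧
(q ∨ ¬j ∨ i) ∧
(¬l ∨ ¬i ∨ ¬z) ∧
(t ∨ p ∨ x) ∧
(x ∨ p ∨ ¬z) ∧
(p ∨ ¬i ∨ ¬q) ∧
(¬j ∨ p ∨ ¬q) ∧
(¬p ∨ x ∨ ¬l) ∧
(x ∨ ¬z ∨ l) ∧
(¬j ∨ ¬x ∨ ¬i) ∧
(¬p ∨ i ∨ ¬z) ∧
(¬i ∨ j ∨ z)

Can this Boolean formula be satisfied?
No

No, the formula is not satisfiable.

No assignment of truth values to the variables can make all 40 clauses true simultaneously.

The formula is UNSAT (unsatisfiable).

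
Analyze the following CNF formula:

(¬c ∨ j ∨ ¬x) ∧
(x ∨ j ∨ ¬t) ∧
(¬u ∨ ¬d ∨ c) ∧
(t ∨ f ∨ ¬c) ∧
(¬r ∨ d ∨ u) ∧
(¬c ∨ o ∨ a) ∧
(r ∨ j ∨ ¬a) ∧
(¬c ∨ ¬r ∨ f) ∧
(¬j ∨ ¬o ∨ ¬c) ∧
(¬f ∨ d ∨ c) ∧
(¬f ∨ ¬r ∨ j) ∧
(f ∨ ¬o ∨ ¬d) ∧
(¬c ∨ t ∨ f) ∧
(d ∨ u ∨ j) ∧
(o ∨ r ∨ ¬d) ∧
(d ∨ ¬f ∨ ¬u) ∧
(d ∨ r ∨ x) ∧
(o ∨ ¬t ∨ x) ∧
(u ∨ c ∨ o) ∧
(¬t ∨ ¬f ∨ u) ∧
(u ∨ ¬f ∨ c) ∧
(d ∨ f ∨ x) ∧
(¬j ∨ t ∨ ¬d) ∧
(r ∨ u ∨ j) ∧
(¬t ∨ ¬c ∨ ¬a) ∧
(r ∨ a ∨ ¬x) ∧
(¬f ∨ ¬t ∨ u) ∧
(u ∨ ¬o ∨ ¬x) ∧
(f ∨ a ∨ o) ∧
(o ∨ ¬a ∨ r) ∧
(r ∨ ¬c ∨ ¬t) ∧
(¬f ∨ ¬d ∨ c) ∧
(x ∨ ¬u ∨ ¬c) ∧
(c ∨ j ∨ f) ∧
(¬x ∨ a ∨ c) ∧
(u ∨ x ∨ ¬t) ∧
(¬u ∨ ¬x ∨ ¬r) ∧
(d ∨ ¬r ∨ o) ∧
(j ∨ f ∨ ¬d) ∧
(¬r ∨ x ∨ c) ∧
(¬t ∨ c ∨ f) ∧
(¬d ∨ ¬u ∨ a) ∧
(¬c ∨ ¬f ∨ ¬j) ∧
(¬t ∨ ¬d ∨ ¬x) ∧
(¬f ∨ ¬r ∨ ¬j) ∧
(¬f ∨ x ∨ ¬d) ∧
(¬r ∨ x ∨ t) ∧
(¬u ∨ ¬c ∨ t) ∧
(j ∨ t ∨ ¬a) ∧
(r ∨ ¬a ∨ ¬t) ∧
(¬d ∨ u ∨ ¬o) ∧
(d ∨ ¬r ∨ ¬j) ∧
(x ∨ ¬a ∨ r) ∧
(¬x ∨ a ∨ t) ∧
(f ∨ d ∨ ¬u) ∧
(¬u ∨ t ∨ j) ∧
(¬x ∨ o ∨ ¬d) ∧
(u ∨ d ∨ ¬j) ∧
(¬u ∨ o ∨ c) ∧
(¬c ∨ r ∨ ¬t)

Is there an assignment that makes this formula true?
No

No, the formula is not satisfiable.

No assignment of truth values to the variables can make all 60 clauses true simultaneously.

The formula is UNSAT (unsatisfiable).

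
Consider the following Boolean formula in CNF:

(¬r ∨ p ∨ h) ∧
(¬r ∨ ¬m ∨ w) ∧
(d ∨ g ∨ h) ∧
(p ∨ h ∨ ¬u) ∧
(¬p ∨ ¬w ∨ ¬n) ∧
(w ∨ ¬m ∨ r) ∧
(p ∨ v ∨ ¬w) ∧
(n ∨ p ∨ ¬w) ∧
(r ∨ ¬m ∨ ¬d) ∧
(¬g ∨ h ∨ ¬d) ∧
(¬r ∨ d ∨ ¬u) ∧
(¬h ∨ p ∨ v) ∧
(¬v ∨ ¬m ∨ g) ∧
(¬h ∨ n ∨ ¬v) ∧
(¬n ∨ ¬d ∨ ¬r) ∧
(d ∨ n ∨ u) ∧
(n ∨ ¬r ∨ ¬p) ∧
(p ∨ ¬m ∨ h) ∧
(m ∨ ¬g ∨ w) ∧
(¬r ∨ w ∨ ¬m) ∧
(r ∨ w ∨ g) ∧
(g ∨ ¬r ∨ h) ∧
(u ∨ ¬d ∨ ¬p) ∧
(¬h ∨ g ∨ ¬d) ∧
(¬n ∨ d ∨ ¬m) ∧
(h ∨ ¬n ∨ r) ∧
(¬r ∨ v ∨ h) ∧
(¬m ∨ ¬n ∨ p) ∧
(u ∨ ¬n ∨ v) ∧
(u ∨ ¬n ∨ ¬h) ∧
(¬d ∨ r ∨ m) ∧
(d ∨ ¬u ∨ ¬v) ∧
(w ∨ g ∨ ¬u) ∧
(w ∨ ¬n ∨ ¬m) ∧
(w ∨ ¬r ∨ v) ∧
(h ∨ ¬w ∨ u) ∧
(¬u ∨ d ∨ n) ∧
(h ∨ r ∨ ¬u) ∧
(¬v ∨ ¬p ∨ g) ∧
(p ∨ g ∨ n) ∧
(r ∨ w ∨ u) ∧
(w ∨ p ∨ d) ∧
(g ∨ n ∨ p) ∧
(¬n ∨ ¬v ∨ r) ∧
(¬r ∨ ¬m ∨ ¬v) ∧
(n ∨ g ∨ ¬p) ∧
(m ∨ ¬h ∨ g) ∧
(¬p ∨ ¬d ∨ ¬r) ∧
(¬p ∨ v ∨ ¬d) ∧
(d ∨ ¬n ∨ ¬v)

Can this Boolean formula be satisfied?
No

No, the formula is not satisfiable.

No assignment of truth values to the variables can make all 50 clauses true simultaneously.

The formula is UNSAT (unsatisfiable).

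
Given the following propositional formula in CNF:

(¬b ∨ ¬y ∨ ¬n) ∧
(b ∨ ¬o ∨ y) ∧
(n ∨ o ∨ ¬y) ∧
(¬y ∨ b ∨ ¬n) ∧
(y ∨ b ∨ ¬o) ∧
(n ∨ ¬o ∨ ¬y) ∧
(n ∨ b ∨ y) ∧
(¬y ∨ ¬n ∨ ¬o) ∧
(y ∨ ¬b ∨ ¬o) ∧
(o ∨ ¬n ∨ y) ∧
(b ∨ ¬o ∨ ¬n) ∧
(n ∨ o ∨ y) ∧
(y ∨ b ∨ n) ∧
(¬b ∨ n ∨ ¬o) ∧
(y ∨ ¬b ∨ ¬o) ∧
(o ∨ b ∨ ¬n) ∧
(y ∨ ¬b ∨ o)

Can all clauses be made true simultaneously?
No

No, the formula is not satisfiable.

No assignment of truth values to the variables can make all 17 clauses true simultaneously.

The formula is UNSAT (unsatisfiable).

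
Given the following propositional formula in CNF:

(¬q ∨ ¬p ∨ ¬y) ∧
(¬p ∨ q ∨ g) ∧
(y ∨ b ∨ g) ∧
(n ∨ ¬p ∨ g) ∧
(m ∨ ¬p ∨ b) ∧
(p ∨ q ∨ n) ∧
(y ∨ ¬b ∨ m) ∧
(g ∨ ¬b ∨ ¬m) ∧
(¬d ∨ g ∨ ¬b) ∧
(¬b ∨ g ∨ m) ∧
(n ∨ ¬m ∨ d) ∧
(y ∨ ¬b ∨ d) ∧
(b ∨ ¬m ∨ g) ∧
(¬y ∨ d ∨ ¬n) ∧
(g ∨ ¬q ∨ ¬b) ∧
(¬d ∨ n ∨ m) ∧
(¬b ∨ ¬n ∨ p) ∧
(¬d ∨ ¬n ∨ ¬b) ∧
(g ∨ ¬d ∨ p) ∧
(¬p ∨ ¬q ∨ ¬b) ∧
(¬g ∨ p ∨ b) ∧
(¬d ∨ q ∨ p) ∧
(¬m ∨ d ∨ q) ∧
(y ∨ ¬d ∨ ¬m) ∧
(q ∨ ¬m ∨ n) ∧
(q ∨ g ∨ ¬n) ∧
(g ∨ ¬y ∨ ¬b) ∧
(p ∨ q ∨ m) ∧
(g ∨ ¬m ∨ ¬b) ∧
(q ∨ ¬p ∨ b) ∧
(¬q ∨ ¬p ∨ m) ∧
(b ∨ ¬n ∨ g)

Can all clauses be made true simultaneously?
Yes

Yes, the formula is satisfiable.

One satisfying assignment is: q=True, d=False, m=False, p=False, n=False, b=False, g=False, y=True

Verification: With this assignment, all 32 clauses evaluate to true.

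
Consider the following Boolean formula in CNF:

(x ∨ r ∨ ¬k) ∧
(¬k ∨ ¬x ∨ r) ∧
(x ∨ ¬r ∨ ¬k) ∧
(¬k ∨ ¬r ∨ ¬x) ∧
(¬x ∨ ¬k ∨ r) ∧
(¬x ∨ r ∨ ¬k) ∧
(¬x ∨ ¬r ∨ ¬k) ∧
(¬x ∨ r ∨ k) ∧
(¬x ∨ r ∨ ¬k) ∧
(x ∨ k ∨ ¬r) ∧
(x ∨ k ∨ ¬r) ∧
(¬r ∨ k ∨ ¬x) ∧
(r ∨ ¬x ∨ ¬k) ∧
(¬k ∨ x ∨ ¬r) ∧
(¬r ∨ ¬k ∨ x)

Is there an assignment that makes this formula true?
Yes

Yes, the formula is satisfiable.

One satisfying assignment is: r=False, x=False, k=False

Verification: With this assignment, all 15 clauses evaluate to true.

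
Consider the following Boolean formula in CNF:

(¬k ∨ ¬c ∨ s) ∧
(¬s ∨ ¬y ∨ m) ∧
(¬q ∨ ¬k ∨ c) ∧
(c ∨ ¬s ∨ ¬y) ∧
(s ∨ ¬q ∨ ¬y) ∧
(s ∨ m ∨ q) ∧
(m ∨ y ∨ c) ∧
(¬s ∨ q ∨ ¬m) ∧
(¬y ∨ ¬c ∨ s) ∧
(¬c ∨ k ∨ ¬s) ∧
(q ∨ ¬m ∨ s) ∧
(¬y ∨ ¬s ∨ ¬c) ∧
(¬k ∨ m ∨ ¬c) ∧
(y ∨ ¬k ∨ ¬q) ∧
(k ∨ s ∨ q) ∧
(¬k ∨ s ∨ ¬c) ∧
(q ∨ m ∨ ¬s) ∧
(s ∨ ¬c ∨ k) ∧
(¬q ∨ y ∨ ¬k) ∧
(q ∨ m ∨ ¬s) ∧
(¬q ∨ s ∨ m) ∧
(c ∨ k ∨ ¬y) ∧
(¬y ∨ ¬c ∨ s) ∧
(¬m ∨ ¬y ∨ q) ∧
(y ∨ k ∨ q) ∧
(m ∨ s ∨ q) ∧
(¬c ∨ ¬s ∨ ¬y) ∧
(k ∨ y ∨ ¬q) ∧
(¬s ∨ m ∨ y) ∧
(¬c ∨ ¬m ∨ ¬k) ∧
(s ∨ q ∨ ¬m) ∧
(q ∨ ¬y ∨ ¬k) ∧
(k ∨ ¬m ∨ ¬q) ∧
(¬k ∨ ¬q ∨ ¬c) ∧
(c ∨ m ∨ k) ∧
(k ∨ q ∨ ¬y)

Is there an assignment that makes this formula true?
No

No, the formula is not satisfiable.

No assignment of truth values to the variables can make all 36 clauses true simultaneously.

The formula is UNSAT (unsatisfiable).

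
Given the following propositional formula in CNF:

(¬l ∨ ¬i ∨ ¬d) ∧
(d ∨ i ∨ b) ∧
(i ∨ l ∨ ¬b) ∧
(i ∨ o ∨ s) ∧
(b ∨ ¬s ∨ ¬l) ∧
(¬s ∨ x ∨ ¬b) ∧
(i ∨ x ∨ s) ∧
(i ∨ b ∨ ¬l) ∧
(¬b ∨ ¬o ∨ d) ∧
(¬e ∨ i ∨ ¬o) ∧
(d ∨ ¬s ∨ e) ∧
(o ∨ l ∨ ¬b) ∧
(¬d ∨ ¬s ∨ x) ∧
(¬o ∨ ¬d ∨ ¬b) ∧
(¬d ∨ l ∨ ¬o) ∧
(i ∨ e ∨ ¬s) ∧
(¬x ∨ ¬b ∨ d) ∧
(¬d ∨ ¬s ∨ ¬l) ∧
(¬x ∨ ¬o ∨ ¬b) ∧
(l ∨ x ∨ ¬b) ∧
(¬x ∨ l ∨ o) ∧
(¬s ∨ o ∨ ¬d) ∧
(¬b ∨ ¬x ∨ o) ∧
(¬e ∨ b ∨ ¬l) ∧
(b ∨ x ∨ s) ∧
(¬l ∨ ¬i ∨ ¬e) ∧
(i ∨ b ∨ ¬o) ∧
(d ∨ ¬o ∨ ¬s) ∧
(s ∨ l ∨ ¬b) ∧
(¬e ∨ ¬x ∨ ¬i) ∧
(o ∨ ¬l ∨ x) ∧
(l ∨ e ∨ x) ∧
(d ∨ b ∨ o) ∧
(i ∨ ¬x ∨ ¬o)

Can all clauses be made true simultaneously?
Yes

Yes, the formula is satisfiable.

One satisfying assignment is: o=True, s=False, d=False, l=False, x=True, e=False, i=True, b=False

Verification: With this assignment, all 34 clauses evaluate to true.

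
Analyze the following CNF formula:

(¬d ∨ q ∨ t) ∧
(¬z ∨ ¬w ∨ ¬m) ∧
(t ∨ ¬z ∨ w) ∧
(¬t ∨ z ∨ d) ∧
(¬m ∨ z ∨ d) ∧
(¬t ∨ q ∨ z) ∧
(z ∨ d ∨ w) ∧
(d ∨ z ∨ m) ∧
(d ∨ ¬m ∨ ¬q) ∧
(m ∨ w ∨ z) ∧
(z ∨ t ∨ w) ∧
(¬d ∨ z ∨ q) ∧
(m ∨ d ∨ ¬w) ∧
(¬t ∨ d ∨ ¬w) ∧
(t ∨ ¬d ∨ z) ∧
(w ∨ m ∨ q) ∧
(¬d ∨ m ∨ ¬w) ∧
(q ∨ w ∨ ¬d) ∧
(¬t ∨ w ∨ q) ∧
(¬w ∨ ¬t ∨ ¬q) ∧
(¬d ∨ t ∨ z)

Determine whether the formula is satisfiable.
Yes

Yes, the formula is satisfiable.

One satisfying assignment is: w=False, t=True, d=False, m=False, q=True, z=True

Verification: With this assignment, all 21 clauses evaluate to true.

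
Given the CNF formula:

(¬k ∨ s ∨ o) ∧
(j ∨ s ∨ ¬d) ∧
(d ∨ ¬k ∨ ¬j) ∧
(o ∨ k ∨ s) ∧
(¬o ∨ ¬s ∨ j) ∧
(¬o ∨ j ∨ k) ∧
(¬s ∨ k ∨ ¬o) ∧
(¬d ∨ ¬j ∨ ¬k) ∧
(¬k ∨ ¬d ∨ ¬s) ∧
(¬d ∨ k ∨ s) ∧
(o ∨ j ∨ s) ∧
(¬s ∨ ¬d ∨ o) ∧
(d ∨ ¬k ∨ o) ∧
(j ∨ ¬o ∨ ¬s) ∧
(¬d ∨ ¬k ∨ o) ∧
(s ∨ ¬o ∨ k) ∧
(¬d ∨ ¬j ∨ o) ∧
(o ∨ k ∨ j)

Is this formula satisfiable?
Yes

Yes, the formula is satisfiable.

One satisfying assignment is: s=True, k=False, o=False, j=True, d=False

Verification: With this assignment, all 18 clauses evaluate to true.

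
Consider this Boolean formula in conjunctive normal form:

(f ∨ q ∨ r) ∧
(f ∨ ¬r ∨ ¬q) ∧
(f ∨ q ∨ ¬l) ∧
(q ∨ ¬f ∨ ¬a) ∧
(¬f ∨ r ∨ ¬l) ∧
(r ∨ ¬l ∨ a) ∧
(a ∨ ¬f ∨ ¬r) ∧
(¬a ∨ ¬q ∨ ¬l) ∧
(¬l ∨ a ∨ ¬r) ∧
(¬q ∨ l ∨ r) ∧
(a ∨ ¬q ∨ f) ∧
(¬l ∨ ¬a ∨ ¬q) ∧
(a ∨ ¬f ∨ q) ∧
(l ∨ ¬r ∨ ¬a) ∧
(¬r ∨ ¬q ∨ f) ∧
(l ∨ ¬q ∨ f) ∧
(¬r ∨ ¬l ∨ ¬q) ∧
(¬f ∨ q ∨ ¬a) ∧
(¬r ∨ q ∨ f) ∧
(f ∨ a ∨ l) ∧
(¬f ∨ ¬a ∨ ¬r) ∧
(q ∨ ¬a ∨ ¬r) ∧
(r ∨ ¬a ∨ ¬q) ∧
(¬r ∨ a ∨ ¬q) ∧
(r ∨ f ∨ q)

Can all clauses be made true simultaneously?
No

No, the formula is not satisfiable.

No assignment of truth values to the variables can make all 25 clauses true simultaneously.

The formula is UNSAT (unsatisfiable).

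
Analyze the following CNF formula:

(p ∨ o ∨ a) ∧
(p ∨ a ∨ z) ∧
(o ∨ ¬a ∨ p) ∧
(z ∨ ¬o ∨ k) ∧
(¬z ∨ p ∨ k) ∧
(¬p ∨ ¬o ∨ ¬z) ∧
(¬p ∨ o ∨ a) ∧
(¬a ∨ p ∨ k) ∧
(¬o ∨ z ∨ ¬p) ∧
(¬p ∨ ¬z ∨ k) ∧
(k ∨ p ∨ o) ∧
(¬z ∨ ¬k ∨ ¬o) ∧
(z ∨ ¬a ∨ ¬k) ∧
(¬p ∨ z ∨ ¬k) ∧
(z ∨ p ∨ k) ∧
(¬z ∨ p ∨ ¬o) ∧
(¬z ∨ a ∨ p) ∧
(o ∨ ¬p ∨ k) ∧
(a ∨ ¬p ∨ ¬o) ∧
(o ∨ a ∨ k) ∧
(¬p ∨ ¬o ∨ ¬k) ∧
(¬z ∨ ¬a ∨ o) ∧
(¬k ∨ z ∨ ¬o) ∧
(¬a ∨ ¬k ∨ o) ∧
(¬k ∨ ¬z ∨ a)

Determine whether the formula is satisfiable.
No

No, the formula is not satisfiable.

No assignment of truth values to the variables can make all 25 clauses true simultaneously.

The formula is UNSAT (unsatisfiable).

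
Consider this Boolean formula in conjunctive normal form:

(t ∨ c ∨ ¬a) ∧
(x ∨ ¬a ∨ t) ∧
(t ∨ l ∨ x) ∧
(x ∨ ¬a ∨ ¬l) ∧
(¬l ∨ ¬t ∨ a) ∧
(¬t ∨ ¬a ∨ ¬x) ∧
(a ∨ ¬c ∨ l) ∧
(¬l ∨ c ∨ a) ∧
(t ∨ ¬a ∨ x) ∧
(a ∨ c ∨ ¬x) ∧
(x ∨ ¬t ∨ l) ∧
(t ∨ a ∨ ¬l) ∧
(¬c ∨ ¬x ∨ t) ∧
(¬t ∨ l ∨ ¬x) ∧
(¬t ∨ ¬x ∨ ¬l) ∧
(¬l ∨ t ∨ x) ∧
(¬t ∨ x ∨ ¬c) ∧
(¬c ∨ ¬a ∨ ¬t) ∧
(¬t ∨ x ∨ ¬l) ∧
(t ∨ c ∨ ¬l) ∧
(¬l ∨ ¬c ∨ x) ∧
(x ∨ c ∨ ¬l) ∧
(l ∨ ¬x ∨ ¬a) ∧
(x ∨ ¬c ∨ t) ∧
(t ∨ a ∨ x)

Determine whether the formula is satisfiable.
No

No, the formula is not satisfiable.

No assignment of truth values to the variables can make all 25 clauses true simultaneously.

The formula is UNSAT (unsatisfiable).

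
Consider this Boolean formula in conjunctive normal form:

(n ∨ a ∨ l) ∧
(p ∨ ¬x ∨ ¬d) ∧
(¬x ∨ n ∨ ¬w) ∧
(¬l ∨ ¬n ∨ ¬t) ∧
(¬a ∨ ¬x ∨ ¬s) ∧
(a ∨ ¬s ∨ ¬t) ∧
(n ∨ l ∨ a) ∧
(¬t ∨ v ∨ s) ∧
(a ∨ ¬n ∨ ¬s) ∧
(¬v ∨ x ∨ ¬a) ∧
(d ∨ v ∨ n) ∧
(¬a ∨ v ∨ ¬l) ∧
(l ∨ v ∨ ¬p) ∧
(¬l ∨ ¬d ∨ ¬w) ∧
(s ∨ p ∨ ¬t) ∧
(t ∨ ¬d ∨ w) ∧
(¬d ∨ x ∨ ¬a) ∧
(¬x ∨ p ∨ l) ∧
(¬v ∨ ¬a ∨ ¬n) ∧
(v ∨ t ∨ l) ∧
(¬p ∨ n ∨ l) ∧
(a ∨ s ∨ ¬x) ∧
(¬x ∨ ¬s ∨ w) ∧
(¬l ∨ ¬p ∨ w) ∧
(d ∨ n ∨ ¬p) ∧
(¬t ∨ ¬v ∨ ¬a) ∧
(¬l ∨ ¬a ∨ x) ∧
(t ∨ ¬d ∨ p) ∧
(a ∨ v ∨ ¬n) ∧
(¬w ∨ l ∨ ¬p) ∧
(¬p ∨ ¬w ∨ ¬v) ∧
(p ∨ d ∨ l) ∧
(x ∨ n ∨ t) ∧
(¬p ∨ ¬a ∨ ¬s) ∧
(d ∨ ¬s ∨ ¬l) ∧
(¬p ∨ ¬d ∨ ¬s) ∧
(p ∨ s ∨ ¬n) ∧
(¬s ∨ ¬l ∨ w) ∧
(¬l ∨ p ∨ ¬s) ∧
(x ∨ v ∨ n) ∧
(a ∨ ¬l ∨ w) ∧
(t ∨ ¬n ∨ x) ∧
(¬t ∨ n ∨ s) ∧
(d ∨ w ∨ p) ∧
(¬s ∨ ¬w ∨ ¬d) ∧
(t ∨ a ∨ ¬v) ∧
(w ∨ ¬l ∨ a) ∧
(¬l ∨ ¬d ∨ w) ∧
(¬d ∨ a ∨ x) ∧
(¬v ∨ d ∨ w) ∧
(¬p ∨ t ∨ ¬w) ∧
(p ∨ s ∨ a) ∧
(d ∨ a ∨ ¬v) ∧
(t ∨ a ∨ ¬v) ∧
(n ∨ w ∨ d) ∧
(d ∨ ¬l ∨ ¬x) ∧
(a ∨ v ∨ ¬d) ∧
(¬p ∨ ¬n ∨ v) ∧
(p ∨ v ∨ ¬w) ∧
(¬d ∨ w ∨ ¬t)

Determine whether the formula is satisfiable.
No

No, the formula is not satisfiable.

No assignment of truth values to the variables can make all 60 clauses true simultaneously.

The formula is UNSAT (unsatisfiable).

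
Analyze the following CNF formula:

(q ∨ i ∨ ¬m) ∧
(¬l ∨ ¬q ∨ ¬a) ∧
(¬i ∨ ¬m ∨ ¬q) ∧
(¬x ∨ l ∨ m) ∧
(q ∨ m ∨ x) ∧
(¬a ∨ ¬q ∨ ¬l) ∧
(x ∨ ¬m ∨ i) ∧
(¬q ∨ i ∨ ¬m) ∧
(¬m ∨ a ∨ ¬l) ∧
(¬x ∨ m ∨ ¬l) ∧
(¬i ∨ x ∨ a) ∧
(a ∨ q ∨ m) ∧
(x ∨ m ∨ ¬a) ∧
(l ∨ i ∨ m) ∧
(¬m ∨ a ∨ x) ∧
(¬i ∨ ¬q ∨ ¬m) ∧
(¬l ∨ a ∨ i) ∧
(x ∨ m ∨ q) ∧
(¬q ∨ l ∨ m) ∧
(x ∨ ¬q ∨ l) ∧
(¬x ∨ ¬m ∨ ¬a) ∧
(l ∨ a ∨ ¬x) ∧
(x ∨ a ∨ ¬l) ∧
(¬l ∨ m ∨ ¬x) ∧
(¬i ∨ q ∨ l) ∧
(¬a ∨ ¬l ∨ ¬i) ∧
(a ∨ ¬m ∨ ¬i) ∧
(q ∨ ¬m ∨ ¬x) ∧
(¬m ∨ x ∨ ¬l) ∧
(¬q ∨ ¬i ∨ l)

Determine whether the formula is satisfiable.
No

No, the formula is not satisfiable.

No assignment of truth values to the variables can make all 30 clauses true simultaneously.

The formula is UNSAT (unsatisfiable).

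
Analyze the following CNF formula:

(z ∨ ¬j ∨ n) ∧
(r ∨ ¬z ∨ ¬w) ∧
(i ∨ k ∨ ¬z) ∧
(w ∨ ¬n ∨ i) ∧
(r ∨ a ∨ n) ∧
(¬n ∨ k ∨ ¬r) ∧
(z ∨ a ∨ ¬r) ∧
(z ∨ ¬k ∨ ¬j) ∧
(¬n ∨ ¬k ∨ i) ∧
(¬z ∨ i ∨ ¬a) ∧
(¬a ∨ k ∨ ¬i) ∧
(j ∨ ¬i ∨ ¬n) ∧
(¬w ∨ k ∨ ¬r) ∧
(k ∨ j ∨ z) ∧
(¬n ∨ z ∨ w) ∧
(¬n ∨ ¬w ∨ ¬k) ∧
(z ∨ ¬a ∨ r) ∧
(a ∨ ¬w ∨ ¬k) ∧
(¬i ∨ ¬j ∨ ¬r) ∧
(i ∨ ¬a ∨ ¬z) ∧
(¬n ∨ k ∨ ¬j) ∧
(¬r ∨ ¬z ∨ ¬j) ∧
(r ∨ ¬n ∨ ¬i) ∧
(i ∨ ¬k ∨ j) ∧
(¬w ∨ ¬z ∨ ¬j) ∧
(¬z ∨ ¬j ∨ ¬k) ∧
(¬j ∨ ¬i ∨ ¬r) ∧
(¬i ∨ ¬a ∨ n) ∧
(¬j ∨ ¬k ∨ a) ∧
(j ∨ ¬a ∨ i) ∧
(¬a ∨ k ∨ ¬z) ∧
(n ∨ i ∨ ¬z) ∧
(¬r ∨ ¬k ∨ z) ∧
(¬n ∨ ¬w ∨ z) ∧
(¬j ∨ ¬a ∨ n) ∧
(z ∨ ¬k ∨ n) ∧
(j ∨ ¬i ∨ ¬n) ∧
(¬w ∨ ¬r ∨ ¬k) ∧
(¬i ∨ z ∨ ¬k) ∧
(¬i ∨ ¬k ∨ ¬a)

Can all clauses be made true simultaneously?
Yes

Yes, the formula is satisfiable.

One satisfying assignment is: j=False, a=False, r=True, k=True, i=True, w=False, n=False, z=True

Verification: With this assignment, all 40 clauses evaluate to true.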